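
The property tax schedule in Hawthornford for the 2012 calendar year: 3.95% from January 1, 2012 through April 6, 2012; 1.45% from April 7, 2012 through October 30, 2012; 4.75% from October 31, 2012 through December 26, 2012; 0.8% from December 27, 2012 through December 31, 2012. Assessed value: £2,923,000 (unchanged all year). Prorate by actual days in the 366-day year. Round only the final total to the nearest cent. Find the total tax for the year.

January 1 – April 6, 2012: 97 days at 3.95% → £2,923,000 × 3.95% × 97/366 = £30,599.6571
April 7 – October 30, 2012: 207 days at 1.45% → £2,923,000 × 1.45% × 207/366 = £23,970.9959
October 31 – December 26, 2012: 57 days at 4.75% → £2,923,000 × 4.75% × 57/366 = £21,623.0123
December 27 – December 31, 2012: 5 days at 0.8% → £2,923,000 × 0.8% × 5/366 = £319.4536
Total = £76,513.1189

£76,513.12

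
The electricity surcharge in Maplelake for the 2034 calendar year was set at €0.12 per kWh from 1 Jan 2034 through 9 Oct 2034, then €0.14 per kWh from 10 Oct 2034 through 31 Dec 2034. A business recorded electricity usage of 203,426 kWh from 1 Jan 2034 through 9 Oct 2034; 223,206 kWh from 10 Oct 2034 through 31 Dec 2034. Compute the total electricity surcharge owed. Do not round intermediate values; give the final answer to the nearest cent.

1 Jan – 9 Oct 2034: 203,426 kWh at €0.12/kWh → €24411.12
10 Oct – 31 Dec 2034: 223,206 kWh at €0.14/kWh → €31248.84

€55659.96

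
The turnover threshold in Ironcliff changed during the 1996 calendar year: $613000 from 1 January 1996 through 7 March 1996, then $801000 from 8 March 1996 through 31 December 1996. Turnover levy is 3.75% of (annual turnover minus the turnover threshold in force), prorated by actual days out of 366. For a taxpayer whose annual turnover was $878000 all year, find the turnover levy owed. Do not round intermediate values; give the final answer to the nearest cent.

$4178.07

1 January – 7 March 1996: 67 days, exemption $613000 → ($878000 − $613000) × 3.75% × 67/366 = $1819.1598
8 March – 31 December 1996: 299 days, exemption $801000 → ($878000 − $801000) × 3.75% × 299/366 = $2358.9139
Total = $4178.0738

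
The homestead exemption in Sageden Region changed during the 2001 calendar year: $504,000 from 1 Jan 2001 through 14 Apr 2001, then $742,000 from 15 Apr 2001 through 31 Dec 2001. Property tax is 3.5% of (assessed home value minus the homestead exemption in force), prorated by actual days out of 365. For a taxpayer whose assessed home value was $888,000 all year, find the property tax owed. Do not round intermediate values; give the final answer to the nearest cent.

$7,483.48

1 Jan – 14 Apr 2001: 104 days, exemption $504,000 → ($888,000 − $504,000) × 3.5% × 104/365 = $3,829.4795
15 Apr – 31 Dec 2001: 261 days, exemption $742,000 → ($888,000 − $742,000) × 3.5% × 261/365 = $3,654.0000
Total = $7,483.4795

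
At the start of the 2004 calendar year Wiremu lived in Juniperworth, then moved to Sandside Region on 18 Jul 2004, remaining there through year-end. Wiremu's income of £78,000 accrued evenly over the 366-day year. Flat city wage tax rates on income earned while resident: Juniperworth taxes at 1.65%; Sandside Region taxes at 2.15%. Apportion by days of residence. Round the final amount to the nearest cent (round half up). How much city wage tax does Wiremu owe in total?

Juniperworth, 1 Jan – 17 Jul 2004: 199 days → £78,000 × 1.65% × 199/366 = £699.7623
Sandside Region, 18 Jul – 31 Dec 2004: 167 days → £78,000 × 2.15% × 167/366 = £765.1885
Total = £1,464.9508

£1,464.95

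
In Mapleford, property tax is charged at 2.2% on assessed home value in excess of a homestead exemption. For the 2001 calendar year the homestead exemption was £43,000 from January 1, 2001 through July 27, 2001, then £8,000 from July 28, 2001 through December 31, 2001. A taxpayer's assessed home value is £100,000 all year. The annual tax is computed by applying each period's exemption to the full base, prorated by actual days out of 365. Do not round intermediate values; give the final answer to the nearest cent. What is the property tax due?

£1,585.21

January 1 – July 27, 2001: 208 days, exemption £43,000 → (£100,000 − £43,000) × 2.2% × 208/365 = £714.6082
July 28 – December 31, 2001: 157 days, exemption £8,000 → (£100,000 − £8,000) × 2.2% × 157/365 = £870.5973
Total = £1,585.2055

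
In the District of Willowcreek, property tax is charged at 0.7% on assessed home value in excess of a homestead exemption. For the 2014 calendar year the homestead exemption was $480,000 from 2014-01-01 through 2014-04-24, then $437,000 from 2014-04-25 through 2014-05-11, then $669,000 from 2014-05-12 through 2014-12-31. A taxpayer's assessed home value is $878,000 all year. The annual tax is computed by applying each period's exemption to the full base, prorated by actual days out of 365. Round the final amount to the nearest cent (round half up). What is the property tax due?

$1,951.85

2014-01-01 to 2014-04-24: 114 days, exemption $480,000 → ($878,000 − $480,000) × 0.7% × 114/365 = $870.1479
2014-04-25 to 2014-05-11: 17 days, exemption $437,000 → ($878,000 − $437,000) × 0.7% × 17/365 = $143.7781
2014-05-12 to 2014-12-31: 234 days, exemption $669,000 → ($878,000 − $669,000) × 0.7% × 234/365 = $937.9233
Total = $1,951.8493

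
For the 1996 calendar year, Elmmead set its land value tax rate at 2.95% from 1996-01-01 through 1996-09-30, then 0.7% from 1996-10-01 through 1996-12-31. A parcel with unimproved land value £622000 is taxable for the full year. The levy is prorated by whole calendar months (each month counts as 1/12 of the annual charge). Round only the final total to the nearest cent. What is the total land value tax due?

£14850.25

1996-01-01 to 1996-09-30: 9 months at 2.95% → £622000 × 2.95% × 9/12 = £13761.7500
1996-10-01 to 1996-12-31: 3 months at 0.7% → £622000 × 0.7% × 3/12 = £1088.5000
Total = £14850.2500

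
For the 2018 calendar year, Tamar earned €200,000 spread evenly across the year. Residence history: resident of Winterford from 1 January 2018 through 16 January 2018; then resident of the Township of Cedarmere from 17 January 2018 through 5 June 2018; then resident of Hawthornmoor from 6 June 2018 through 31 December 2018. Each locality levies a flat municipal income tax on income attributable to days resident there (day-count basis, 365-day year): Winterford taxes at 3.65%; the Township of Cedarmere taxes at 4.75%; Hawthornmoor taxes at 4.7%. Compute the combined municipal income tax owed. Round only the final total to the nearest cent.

Winterford, 1 January – 16 January 2018: 16 days → €200,000 × 3.65% × 16/365 = €320.0000
The Township of Cedarmere, 17 January – 5 June 2018: 140 days → €200,000 × 4.75% × 140/365 = €3,643.8356
Hawthornmoor, 6 June – 31 December 2018: 209 days → €200,000 × 4.7% × 209/365 = €5,382.4658
Total = €9,346.3014

€9,346.30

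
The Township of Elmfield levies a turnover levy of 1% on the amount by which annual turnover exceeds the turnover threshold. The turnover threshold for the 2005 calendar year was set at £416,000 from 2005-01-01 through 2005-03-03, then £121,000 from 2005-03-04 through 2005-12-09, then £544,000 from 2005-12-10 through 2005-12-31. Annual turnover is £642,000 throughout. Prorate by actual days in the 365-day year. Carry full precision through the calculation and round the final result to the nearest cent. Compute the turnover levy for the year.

2005-01-01 to 2005-03-03: 62 days, exemption £416,000 → (£642,000 − £416,000) × 1% × 62/365 = £383.8904
2005-03-04 to 2005-12-09: 281 days, exemption £121,000 → (£642,000 − £121,000) × 1% × 281/365 = £4,010.9863
2005-12-10 to 2005-12-31: 22 days, exemption £544,000 → (£642,000 − £544,000) × 1% × 22/365 = £59.0685
Total = £4,453.9452

£4,453.95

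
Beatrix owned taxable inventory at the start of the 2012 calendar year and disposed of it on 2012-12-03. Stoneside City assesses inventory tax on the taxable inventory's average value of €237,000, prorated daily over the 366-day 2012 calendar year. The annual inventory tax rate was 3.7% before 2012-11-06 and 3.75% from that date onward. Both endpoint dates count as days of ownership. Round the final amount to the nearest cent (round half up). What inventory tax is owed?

€8,107.21

2012-01-01 to 2012-11-05: 310 days at 3.7% → €237,000 × 3.7% × 310/366 = €7,427.2951
2012-11-06 to 2012-12-03: 28 days at 3.75% → €237,000 × 3.75% × 28/366 = €679.9180
Total = €8,107.2131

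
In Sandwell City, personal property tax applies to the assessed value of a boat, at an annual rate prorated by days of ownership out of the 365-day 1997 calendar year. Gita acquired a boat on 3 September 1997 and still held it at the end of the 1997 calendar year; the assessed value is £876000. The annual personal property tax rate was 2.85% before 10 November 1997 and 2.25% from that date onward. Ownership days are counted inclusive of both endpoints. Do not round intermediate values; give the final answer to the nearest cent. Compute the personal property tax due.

£7459.20

3 September – 9 November 1997: 68 days at 2.85% → £876000 × 2.85% × 68/365 = £4651.2000
10 November – 31 December 1997: 52 days at 2.25% → £876000 × 2.25% × 52/365 = £2808.0000
Total = £7459.2000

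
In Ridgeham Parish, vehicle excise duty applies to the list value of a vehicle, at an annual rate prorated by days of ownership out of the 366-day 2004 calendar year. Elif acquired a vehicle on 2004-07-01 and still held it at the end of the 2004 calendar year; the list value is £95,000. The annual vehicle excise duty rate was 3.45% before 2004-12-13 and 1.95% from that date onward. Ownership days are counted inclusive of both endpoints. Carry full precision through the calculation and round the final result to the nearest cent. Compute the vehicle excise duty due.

£1,573.73

2004-07-01 to 2004-12-12: 165 days at 3.45% → £95,000 × 3.45% × 165/366 = £1,477.5615
2004-12-13 to 2004-12-31: 19 days at 1.95% → £95,000 × 1.95% × 19/366 = £96.1680
Total = £1,573.7295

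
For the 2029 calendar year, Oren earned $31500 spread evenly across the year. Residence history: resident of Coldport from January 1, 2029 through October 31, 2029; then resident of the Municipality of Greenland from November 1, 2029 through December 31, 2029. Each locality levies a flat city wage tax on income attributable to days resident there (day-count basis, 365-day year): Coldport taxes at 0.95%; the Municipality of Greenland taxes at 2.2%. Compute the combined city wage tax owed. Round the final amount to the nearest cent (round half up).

$365.05

Coldport, January 1 – October 31, 2029: 304 days → $31500 × 0.95% × 304/365 = $249.2384
The Municipality of Greenland, November 1 – December 31, 2029: 61 days → $31500 × 2.2% × 61/365 = $115.8164
Total = $365.0548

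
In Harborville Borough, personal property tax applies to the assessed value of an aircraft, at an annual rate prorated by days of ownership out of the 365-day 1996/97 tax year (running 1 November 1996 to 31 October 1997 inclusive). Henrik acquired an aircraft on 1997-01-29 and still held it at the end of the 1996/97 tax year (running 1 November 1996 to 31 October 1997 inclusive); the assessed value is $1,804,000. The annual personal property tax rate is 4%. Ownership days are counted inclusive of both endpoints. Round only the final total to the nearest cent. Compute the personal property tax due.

Days held (1997-01-29 to 1997-10-31): 276 out of 365
Tax = $1,804,000 × 4% × 276/365 = $54,564.8219

$54,564.82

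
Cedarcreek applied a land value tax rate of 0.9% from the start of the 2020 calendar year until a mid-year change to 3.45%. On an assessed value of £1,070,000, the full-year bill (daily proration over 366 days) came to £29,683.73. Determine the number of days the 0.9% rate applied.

Let d = days at the first rate; then 366 − d days at the second rate.
£1,070,000 × [0.9%·d + 3.45%·(366−d)] / 366 = £29,683.73
Solving gives d = 97, so the new rate took effect on 7 Apr 2020.

97 days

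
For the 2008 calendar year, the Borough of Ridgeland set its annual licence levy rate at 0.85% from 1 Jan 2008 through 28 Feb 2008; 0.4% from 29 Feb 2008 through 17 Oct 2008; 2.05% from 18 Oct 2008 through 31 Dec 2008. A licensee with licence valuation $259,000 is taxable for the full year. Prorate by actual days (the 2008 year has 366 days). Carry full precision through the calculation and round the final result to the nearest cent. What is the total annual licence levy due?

1 Jan – 28 Feb 2008: 59 days at 0.85% → $259,000 × 0.85% × 59/366 = $354.8866
29 Feb – 17 Oct 2008: 232 days at 0.4% → $259,000 × 0.4% × 232/366 = $656.6995
18 Oct – 31 Dec 2008: 75 days at 2.05% → $259,000 × 2.05% × 75/366 = $1,088.0123
Total = $2,099.5984

$2,099.60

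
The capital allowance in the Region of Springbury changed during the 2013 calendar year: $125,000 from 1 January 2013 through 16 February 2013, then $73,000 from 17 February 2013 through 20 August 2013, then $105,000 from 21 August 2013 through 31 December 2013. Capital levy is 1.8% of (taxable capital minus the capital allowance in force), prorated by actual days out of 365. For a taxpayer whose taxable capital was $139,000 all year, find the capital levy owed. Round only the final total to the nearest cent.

$857.59

1 January – 16 February 2013: 47 days, exemption $125,000 → ($139,000 − $125,000) × 1.8% × 47/365 = $32.4493
17 February – 20 August 2013: 185 days, exemption $73,000 → ($139,000 − $73,000) × 1.8% × 185/365 = $602.1370
21 August – 31 December 2013: 133 days, exemption $105,000 → ($139,000 − $105,000) × 1.8% × 133/365 = $223.0027
Total = $857.5890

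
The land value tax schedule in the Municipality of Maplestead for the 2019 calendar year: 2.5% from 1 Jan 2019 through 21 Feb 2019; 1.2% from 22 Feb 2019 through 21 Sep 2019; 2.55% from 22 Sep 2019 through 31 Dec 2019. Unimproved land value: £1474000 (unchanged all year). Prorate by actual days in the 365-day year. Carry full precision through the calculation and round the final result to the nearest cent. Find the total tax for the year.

£25924.23

1 Jan – 21 Feb 2019: 52 days at 2.5% → £1474000 × 2.5% × 52/365 = £5249.8630
22 Feb – 21 Sep 2019: 212 days at 1.2% → £1474000 × 1.2% × 212/365 = £10273.5781
22 Sep – 31 Dec 2019: 101 days at 2.55% → £1474000 × 2.55% × 101/365 = £10400.7863
Total = £25924.2274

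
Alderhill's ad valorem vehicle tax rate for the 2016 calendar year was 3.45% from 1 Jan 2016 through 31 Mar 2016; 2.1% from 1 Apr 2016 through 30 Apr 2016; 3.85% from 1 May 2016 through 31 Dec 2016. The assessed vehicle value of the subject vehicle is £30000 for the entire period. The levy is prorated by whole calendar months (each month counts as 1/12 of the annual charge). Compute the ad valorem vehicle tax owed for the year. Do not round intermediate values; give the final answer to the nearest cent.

1 Jan – 31 Mar 2016: 3 months at 3.45% → £30000 × 3.45% × 3/12 = £258.7500
1 Apr – 30 Apr 2016: 1 month at 2.1% → £30000 × 2.1% × 1/12 = £52.5000
1 May – 31 Dec 2016: 8 months at 3.85% → £30000 × 3.85% × 8/12 = £770.0000
Total = £1081.2500

£1081.25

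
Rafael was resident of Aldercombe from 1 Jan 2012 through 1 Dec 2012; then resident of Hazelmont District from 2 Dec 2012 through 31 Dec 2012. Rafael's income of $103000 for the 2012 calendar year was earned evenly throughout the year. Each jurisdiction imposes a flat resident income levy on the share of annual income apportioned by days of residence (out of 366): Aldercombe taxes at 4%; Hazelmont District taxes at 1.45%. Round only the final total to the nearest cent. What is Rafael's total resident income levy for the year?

$3904.71

Aldercombe, 1 Jan – 1 Dec 2012: 336 days → $103000 × 4% × 336/366 = $3782.2951
Hazelmont District, 2 Dec – 31 Dec 2012: 30 days → $103000 × 1.45% × 30/366 = $122.4180
Total = $3904.7131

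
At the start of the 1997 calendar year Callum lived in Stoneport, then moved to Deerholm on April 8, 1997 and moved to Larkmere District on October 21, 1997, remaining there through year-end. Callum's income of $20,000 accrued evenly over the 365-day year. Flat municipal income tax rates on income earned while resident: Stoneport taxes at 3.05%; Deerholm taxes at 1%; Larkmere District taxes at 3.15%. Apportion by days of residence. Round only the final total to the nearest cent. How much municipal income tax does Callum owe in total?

Stoneport, January 1 – April 7, 1997: 97 days → $20,000 × 3.05% × 97/365 = $162.1096
Deerholm, April 8 – October 20, 1997: 196 days → $20,000 × 1% × 196/365 = $107.3973
Larkmere District, October 21 – December 31, 1997: 72 days → $20,000 × 3.15% × 72/365 = $124.2740
Total = $393.7808

$393.78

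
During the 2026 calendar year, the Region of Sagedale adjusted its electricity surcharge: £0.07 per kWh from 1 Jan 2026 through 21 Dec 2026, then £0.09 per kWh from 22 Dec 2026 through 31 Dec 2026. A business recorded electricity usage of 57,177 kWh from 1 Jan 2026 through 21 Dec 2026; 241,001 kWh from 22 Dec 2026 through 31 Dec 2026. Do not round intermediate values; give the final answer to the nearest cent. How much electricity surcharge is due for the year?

1 Jan – 21 Dec 2026: 57,177 kWh at £0.07/kWh → £4,002.39
22 Dec – 31 Dec 2026: 241,001 kWh at £0.09/kWh → £21,690.09

£25,692.48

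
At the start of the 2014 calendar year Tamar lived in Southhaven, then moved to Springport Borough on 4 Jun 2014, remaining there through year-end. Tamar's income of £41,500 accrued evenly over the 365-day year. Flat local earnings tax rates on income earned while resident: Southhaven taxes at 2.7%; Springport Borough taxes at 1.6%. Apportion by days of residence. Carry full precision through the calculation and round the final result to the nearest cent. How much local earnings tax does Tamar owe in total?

Southhaven, 1 Jan – 3 Jun 2014: 154 days → £41,500 × 2.7% × 154/365 = £472.7589
Springport Borough, 4 Jun – 31 Dec 2014: 211 days → £41,500 × 1.6% × 211/365 = £383.8466
Total = £856.6055

£856.61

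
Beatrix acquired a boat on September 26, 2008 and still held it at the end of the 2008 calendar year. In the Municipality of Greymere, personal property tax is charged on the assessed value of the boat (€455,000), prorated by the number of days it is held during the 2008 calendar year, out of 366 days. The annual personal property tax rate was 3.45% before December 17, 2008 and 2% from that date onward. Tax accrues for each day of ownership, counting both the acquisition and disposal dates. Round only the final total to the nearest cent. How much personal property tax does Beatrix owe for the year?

September 26 – December 16, 2008: 82 days at 3.45% → €455,000 × 3.45% × 82/366 = €3,516.9262
December 17 – December 31, 2008: 15 days at 2% → €455,000 × 2% × 15/366 = €372.9508
Total = €3,889.8770

€3,889.88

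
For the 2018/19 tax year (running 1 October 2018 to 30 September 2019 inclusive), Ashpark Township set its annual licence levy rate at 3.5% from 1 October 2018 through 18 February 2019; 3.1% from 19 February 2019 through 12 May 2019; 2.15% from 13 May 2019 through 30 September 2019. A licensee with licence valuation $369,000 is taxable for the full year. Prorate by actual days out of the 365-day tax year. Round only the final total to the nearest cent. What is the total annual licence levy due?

1 October 2018 – 18 February 2019: 141 days at 3.5% → $369,000 × 3.5% × 141/365 = $4,989.0822
19 February – 12 May 2019: 83 days at 3.1% → $369,000 × 3.1% × 83/365 = $2,601.1973
13 May – 30 September 2019: 141 days at 2.15% → $369,000 × 2.15% × 141/365 = $3,064.7219
Total = $10,655.0014

$10,655.00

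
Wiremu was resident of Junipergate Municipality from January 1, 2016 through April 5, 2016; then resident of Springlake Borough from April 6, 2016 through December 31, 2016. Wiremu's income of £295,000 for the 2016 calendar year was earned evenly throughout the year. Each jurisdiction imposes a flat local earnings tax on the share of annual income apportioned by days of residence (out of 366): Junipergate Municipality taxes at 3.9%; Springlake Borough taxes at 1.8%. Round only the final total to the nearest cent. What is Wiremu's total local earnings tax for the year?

Junipergate Municipality, January 1 – April 5, 2016: 96 days → £295,000 × 3.9% × 96/366 = £3,017.7049
Springlake Borough, April 6 – December 31, 2016: 270 days → £295,000 × 1.8% × 270/366 = £3,917.2131
Total = £6,934.9180

£6,934.92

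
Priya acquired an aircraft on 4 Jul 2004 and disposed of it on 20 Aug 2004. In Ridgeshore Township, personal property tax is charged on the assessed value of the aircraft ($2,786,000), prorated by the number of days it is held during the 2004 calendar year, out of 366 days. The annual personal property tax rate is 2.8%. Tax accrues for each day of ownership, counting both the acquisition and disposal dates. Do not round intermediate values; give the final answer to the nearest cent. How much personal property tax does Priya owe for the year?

$10,230.56

Days held (4 Jul – 20 Aug 2004): 48 out of 366
Tax = $2,786,000 × 2.8% × 48/366 = $10,230.5574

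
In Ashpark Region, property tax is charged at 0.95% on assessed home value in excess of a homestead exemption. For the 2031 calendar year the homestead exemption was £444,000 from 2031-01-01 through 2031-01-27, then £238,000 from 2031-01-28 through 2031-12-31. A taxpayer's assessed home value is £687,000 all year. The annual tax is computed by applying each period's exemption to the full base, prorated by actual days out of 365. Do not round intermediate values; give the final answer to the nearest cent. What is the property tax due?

2031-01-01 to 2031-01-27: 27 days, exemption £444,000 → (£687,000 − £444,000) × 0.95% × 27/365 = £170.7658
2031-01-28 to 2031-12-31: 338 days, exemption £238,000 → (£687,000 − £238,000) × 0.95% × 338/365 = £3,949.9699
Total = £4,120.7356

£4,120.74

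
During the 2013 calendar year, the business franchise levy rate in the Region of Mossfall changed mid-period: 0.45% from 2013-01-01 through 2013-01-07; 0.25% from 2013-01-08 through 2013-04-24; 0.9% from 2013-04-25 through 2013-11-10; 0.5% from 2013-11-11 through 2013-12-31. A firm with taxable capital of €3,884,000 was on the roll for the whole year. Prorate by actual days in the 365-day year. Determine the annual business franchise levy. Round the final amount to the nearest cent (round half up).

€25,049.14

2013-01-01 to 2013-01-07: 7 days at 0.45% → €3,884,000 × 0.45% × 7/365 = €335.1945
2013-01-08 to 2013-04-24: 107 days at 0.25% → €3,884,000 × 0.25% × 107/365 = €2,846.4932
2013-04-25 to 2013-11-10: 200 days at 0.9% → €3,884,000 × 0.9% × 200/365 = €19,153.9726
2013-11-11 to 2013-12-31: 51 days at 0.5% → €3,884,000 × 0.5% × 51/365 = €2,713.4795
Total = €25,049.1397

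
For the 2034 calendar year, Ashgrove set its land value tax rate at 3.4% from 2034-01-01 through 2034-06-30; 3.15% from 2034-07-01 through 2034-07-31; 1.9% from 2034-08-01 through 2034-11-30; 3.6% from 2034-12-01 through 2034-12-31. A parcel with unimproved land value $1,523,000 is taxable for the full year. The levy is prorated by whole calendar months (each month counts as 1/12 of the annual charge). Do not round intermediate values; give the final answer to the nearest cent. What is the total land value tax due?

$44,103.54

2034-01-01 to 2034-06-30: 6 months at 3.4% → $1,523,000 × 3.4% × 6/12 = $25,891.0000
2034-07-01 to 2034-07-31: 1 month at 3.15% → $1,523,000 × 3.15% × 1/12 = $3,997.8750
2034-08-01 to 2034-11-30: 4 months at 1.9% → $1,523,000 × 1.9% × 4/12 = $9,645.6667
2034-12-01 to 2034-12-31: 1 month at 3.6% → $1,523,000 × 3.6% × 1/12 = $4,569.0000
Total = $44,103.5417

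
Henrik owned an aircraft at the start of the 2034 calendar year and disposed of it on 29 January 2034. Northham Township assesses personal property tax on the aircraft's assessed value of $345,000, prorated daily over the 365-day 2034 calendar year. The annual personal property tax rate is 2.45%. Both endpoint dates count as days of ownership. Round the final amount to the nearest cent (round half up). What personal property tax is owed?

Days held (1 January – 29 January 2034): 29 out of 365
Tax = $345,000 × 2.45% × 29/365 = $671.5685

$671.57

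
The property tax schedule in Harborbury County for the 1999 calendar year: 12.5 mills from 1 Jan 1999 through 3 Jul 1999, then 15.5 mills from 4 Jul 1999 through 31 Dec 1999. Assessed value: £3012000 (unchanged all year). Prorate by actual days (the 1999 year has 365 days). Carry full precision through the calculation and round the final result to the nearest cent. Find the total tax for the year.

1 Jan – 3 Jul 1999: 184 days at 12.5 mills → £3012000 × 1.25% × 184/365 = £18979.7260
4 Jul – 31 Dec 1999: 181 days at 15.5 mills → £3012000 × 1.55% × 181/365 = £23151.1397
Total = £42130.8658

£42130.87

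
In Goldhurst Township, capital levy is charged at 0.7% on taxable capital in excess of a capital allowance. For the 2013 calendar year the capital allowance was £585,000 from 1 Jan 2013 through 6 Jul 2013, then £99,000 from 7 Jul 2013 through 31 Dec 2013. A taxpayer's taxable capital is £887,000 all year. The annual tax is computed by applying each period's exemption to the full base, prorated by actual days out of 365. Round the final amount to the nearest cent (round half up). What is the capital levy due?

£3,773.06

1 Jan – 6 Jul 2013: 187 days, exemption £585,000 → (£887,000 − £585,000) × 0.7% × 187/365 = £1,083.0630
7 Jul – 31 Dec 2013: 178 days, exemption £99,000 → (£887,000 − £99,000) × 0.7% × 178/365 = £2,689.9945
Total = £3,773.0575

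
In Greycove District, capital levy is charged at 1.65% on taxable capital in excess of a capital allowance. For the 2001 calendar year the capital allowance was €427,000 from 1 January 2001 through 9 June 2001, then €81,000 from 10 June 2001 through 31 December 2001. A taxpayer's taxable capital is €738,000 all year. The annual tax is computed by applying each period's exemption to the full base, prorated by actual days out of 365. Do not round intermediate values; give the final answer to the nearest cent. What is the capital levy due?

1 January – 9 June 2001: 160 days, exemption €427,000 → (€738,000 − €427,000) × 1.65% × 160/365 = €2,249.4247
10 June – 31 December 2001: 205 days, exemption €81,000 → (€738,000 − €81,000) × 1.65% × 205/365 = €6,088.5000
Total = €8,337.9247

€8,337.92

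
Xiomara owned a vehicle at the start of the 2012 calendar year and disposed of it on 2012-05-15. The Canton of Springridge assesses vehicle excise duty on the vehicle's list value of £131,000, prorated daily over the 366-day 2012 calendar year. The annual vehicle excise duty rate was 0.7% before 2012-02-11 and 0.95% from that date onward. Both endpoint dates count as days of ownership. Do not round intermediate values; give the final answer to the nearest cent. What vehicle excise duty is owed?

£425.75

2012-01-01 to 2012-02-10: 41 days at 0.7% → £131,000 × 0.7% × 41/366 = £102.7240
2012-02-11 to 2012-05-15: 95 days at 0.95% → £131,000 × 0.95% × 95/366 = £323.0260
Total = £425.7500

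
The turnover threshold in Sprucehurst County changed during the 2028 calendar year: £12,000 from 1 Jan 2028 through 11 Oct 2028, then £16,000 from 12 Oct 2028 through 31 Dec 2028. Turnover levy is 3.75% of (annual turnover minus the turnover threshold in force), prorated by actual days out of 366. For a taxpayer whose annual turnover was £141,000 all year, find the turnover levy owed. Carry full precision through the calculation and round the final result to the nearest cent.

1 Jan – 11 Oct 2028: 285 days, exemption £12,000 → (£141,000 − £12,000) × 3.75% × 285/366 = £3,766.9057
12 Oct – 31 Dec 2028: 81 days, exemption £16,000 → (£141,000 − £16,000) × 3.75% × 81/366 = £1,037.3975
Total = £4,804.3033

£4,804.30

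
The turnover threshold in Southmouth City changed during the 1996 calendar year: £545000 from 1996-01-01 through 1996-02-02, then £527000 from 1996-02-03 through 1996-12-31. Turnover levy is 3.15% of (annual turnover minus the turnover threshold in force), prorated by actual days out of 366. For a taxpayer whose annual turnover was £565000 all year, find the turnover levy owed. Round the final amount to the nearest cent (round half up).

1996-01-01 to 1996-02-02: 33 days, exemption £545000 → (£565000 − £545000) × 3.15% × 33/366 = £56.8033
1996-02-03 to 1996-12-31: 333 days, exemption £527000 → (£565000 − £527000) × 3.15% × 333/366 = £1089.0738
Total = £1145.8770

£1145.88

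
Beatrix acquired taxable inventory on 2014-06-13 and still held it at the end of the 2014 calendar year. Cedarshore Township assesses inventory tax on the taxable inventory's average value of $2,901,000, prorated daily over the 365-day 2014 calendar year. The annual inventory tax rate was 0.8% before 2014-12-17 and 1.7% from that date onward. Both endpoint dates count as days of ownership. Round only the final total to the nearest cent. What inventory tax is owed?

2014-06-13 to 2014-12-16: 187 days at 0.8% → $2,901,000 × 0.8% × 187/365 = $11,890.1260
2014-12-17 to 2014-12-31: 15 days at 1.7% → $2,901,000 × 1.7% × 15/365 = $2,026.7260
Total = $13,916.8521

$13,916.85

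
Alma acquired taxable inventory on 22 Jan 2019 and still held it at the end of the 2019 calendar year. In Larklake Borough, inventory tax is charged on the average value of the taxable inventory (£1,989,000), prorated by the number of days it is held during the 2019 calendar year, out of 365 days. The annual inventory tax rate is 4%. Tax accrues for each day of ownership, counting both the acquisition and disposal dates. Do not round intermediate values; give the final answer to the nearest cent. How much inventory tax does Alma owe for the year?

£74,982.58

Days held (22 Jan – 31 Dec 2019): 344 out of 365
Tax = £1,989,000 × 4% × 344/365 = £74,982.5753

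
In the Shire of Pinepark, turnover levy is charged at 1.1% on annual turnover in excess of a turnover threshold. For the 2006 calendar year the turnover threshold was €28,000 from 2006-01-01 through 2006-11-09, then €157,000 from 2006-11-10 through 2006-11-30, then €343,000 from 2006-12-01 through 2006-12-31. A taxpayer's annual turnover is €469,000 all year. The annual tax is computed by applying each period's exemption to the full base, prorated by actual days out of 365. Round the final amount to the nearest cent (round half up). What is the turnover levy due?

2006-01-01 to 2006-11-09: 313 days, exemption €28,000 → (€469,000 − €28,000) × 1.1% × 313/365 = €4,159.8986
2006-11-10 to 2006-11-30: 21 days, exemption €157,000 → (€469,000 − €157,000) × 1.1% × 21/365 = €197.4575
2006-12-01 to 2006-12-31: 31 days, exemption €343,000 → (€469,000 − €343,000) × 1.1% × 31/365 = €117.7151
Total = €4,475.0712

€4,475.07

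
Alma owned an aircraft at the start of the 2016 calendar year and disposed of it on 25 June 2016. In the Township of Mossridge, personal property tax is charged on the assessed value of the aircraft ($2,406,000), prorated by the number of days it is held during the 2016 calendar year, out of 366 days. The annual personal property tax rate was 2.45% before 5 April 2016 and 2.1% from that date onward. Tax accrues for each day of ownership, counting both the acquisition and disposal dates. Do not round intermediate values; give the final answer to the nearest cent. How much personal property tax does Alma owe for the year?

1 January – 4 April 2016: 95 days at 2.45% → $2,406,000 × 2.45% × 95/366 = $15,300.4508
5 April – 25 June 2016: 82 days at 2.1% → $2,406,000 × 2.1% × 82/366 = $11,320.0328
Total = $26,620.4836

$26,620.48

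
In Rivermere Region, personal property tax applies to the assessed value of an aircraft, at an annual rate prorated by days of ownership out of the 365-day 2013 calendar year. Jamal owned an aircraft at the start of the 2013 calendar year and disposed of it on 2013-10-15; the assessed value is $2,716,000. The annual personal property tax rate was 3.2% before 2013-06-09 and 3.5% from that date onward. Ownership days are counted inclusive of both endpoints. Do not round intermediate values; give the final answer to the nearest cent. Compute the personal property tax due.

2013-01-01 to 2013-06-08: 159 days at 3.2% → $2,716,000 × 3.2% × 159/365 = $37,860.2959
2013-06-09 to 2013-10-15: 129 days at 3.5% → $2,716,000 × 3.5% × 129/365 = $33,596.5479
Total = $71,456.8438

$71,456.84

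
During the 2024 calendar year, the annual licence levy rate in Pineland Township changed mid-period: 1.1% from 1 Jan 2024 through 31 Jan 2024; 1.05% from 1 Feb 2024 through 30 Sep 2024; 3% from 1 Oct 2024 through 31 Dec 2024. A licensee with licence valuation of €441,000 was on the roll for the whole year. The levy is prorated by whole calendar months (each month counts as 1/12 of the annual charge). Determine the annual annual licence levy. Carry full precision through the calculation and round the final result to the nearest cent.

€6,798.75

1 Jan – 31 Jan 2024: 1 month at 1.1% → €441,000 × 1.1% × 1/12 = €404.2500
1 Feb – 30 Sep 2024: 8 months at 1.05% → €441,000 × 1.05% × 8/12 = €3,087.0000
1 Oct – 31 Dec 2024: 3 months at 3% → €441,000 × 3% × 3/12 = €3,307.5000
Total = €6,798.7500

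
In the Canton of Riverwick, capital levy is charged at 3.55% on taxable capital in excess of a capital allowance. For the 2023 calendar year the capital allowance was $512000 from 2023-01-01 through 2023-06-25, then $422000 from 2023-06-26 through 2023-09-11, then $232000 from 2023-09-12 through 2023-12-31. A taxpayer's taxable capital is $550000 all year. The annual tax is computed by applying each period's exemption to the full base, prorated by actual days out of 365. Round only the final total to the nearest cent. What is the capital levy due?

2023-01-01 to 2023-06-25: 176 days, exemption $512000 → ($550000 − $512000) × 3.55% × 176/365 = $650.4767
2023-06-26 to 2023-09-11: 78 days, exemption $422000 → ($550000 − $422000) × 3.55% × 78/365 = $971.0466
2023-09-12 to 2023-12-31: 111 days, exemption $232000 → ($550000 − $232000) × 3.55% × 111/365 = $3433.0932
Total = $5054.6164

$5054.62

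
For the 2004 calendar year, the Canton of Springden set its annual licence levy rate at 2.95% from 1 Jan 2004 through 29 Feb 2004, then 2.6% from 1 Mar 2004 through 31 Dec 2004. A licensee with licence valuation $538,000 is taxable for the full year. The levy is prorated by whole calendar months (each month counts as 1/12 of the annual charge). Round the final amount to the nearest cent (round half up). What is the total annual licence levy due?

1 Jan – 29 Feb 2004: 2 months at 2.95% → $538,000 × 2.95% × 2/12 = $2,645.1667
1 Mar – 31 Dec 2004: 10 months at 2.6% → $538,000 × 2.6% × 10/12 = $11,656.6667
Total = $14,301.8333

$14,301.83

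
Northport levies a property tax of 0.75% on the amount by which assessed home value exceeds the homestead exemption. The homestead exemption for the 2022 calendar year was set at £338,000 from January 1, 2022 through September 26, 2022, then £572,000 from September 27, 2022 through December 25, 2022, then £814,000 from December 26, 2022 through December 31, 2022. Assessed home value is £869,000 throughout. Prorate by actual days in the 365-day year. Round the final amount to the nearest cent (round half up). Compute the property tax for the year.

January 1 – September 26, 2022: 269 days, exemption £338,000 → (£869,000 − £338,000) × 0.75% × 269/365 = £2,935.0479
September 27 – December 25, 2022: 90 days, exemption £572,000 → (£869,000 − £572,000) × 0.75% × 90/365 = £549.2466
December 26 – December 31, 2022: 6 days, exemption £814,000 → (£869,000 − £814,000) × 0.75% × 6/365 = £6.7808
Total = £3,491.0753

£3,491.08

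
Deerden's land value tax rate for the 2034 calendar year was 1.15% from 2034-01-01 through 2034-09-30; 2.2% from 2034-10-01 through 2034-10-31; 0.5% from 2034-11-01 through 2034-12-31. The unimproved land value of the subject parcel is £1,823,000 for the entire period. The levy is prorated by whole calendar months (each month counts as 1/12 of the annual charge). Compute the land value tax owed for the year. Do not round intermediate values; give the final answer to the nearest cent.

£20,584.71

2034-01-01 to 2034-09-30: 9 months at 1.15% → £1,823,000 × 1.15% × 9/12 = £15,723.3750
2034-10-01 to 2034-10-31: 1 month at 2.2% → £1,823,000 × 2.2% × 1/12 = £3,342.1667
2034-11-01 to 2034-12-31: 2 months at 0.5% → £1,823,000 × 0.5% × 2/12 = £1,519.1667
Total = £20,584.7083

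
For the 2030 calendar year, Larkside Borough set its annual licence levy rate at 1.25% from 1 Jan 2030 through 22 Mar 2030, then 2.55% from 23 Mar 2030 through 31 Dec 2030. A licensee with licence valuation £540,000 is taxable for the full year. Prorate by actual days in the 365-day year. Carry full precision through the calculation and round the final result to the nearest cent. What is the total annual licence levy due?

£12,212.14

1 Jan – 22 Mar 2030: 81 days at 1.25% → £540,000 × 1.25% × 81/365 = £1,497.9452
23 Mar – 31 Dec 2030: 284 days at 2.55% → £540,000 × 2.55% × 284/365 = £10,714.1918
Total = £12,212.1370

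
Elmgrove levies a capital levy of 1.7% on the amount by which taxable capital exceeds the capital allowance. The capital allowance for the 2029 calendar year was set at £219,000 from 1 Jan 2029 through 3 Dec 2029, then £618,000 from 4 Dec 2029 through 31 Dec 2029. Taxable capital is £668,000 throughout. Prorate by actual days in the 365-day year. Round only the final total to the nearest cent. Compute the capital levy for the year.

£7,112.66

1 Jan – 3 Dec 2029: 337 days, exemption £219,000 → (£668,000 − £219,000) × 1.7% × 337/365 = £7,047.4548
4 Dec – 31 Dec 2029: 28 days, exemption £618,000 → (£668,000 − £618,000) × 1.7% × 28/365 = £65.2055
Total = £7,112.6603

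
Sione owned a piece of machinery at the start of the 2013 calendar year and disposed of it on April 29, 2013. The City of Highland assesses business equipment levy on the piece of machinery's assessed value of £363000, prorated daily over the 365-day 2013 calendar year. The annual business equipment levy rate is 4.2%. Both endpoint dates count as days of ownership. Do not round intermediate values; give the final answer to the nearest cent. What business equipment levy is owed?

Days held (January 1 – April 29, 2013): 119 out of 365
Tax = £363000 × 4.2% × 119/365 = £4970.6137

£4970.61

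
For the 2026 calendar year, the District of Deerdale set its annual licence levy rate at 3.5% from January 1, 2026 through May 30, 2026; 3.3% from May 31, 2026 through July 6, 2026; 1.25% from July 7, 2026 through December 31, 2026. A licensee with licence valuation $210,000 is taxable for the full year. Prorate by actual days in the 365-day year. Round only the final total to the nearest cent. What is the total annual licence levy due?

$5,003.18

January 1 – May 30, 2026: 150 days at 3.5% → $210,000 × 3.5% × 150/365 = $3,020.5479
May 31 – July 6, 2026: 37 days at 3.3% → $210,000 × 3.3% × 37/365 = $702.4932
July 7 – December 31, 2026: 178 days at 1.25% → $210,000 × 1.25% × 178/365 = $1,280.1370
Total = $5,003.1781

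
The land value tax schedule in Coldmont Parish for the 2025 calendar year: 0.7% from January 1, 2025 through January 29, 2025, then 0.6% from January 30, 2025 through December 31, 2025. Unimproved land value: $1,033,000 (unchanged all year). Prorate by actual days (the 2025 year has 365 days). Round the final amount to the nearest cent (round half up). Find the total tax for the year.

January 1 – January 29, 2025: 29 days at 0.7% → $1,033,000 × 0.7% × 29/365 = $574.5178
January 30 – December 31, 2025: 336 days at 0.6% → $1,033,000 × 0.6% × 336/365 = $5,705.5562
Total = $6,280.0740

$6,280.07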